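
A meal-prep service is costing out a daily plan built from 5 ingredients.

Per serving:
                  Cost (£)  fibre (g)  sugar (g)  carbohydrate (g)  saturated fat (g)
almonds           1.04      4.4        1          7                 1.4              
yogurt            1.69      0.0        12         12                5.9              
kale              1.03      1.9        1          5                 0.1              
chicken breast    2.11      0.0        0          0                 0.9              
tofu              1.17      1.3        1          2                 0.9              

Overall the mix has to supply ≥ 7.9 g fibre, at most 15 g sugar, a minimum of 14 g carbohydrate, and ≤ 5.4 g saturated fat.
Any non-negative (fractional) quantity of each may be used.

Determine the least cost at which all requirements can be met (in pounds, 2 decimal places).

£2.07

Set it up as a linear program. Let x1 = servings of almonds, x2 = servings of yogurt, x3 = servings of kale, x4 = servings of chicken breast, x5 = servings of tofu.
Minimise 1.04x1 + 1.69x2 + 1.03x3 + 2.11x4 + 1.17x5 with:
  4.4x1 + 1.9x3 + 1.3x5 ≥ 7.9   (fibre)
  1x1 + 12x2 + 1x3 + 1x5 ≤ 15   (sugar)
  7x1 + 12x2 + 5x3 + 2x5 ≥ 14   (carbohydrate)
  1.4x1 + 5.9x2 + 0.1x3 + 0.9x4 + 0.9x5 ≤ 5.4   (saturated fat)
  x1, x2, x3, x4, x5 ≥ 0.
At the optimum only almonds, yogurt are positive (kale, chicken breast, tofu = 0). The fibre and carbohydrate requirements are met with equality.
So almonds = 1.795 servings, yogurt = 0.1193 servings.
Hence cost = 1.04·1.795 + 1.69·0.1193 = £2.0684.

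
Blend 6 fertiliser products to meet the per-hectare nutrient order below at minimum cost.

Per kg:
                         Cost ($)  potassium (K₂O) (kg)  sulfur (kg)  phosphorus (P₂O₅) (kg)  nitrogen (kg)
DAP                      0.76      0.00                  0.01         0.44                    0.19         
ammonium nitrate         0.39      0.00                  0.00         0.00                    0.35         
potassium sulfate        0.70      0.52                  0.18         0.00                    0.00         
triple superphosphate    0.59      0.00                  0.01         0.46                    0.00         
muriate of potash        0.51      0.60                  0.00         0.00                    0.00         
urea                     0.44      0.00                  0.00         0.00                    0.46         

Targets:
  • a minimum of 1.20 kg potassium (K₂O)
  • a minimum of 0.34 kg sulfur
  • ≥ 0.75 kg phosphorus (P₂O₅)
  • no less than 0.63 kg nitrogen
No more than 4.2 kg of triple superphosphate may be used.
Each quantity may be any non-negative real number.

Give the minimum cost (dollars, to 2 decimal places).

Let x1 = kg of DAP, x2 = kg of ammonium nitrate, x3 = kg of potassium sulfate, x4 = kg of triple superphosphate, x5 = kg of muriate of potash, x6 = kg of urea.
Minimize 0.76x1 + 0.39x2 + 0.7x3 + 0.59x4 + 0.51x5 + 0.44x6 subject to:
  0.52x3 + 0.6x5 ≥ 1.2   (potassium (K₂O))
  0.01x1 + 0.18x3 + 0.01x4 ≥ 0.34   (sulfur)
  0.44x1 + 0.46x4 ≥ 0.75   (phosphorus (P₂O₅))
  0.19x1 + 0.35x2 + 0.46x6 ≥ 0.63   (nitrogen)
  x4 ≤ 4.2
  x1, x2, x3, x4, x5, x6 ≥ 0.
The minimum-cost mix takes nothing from DAP, ammonium nitrate — only potassium sulfate, triple superphosphate, muriate of potash, urea. The potassium (K₂O), sulfur, phosphorus (P₂O₅), nitrogen requirements are met with equality.
Solving gives x3 = 1.798, x4 = 1.63, x5 = 0.4415, x6 = 1.37.
Objective = 0.7·1.798 + 0.59·1.63 + 0.51·0.4415 + 0.44·1.37 = 3.0483.

$3.05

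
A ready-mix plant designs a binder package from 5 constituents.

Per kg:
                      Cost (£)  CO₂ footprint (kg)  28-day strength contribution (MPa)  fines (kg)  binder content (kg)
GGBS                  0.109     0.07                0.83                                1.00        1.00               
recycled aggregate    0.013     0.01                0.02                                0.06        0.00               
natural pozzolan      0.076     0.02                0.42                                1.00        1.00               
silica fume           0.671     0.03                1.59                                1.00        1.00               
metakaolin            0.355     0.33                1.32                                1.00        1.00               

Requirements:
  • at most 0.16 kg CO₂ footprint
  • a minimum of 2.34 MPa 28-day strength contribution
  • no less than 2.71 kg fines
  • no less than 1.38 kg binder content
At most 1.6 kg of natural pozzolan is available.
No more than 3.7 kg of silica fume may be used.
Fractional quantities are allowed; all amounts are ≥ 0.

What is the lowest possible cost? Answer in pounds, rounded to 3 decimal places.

Treat it as an LP. Let x1 = kg of GGBS, x2 = kg of recycled aggregate, x3 = kg of natural pozzolan, x4 = kg of silica fume, x5 = kg of metakaolin.
Minimize 0.109x1 + 0.013x2 + 0.076x3 + 0.671x4 + 0.355x5 subject to:
  0.07x1 + 0.01x2 + 0.02x3 + 0.03x4 + 0.33x5 ≤ 0.16   (CO₂ footprint)
  0.83x1 + 0.02x2 + 0.42x3 + 1.59x4 + 1.32x5 ≥ 2.34   (28-day strength contribution)
  1x1 + 0.06x2 + 1x3 + 1x4 + 1x5 ≥ 2.71   (fines)
  1x1 + 1x3 + 1x4 + 1x5 ≥ 1.38   (binder content)
  x3 ≤ 1.6
  x4 ≤ 3.7
  x1, x2, x3, x4, x5 ≥ 0.
The minimum-cost mix takes nothing from recycled aggregate, metakaolin — only GGBS, natural pozzolan, silica fume. The CO₂ footprint, 28-day strength contribution, the natural pozzolan cap requirements are met with equality.
Solving gives x1 = 1.776, x3 = 1.6, x4 = 0.1218.
Objective = 0.109·1.776 + 0.076·1.6 + 0.671·0.1218 = 0.39691.

£0.397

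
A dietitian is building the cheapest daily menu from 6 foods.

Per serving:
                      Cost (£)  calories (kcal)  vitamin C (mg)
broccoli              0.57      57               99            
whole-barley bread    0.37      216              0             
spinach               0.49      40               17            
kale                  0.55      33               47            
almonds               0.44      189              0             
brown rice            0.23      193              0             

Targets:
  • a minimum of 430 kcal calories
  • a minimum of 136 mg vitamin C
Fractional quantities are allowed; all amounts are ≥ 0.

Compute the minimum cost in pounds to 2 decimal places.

Treat it as an LP. Let x1 = servings of broccoli, x2 = servings of whole-barley bread, x3 = servings of spinach, x4 = servings of kale, x5 = servings of almonds, x6 = servings of brown rice.
Minimise 0.57x1 + 0.37x2 + 0.49x3 + 0.55x4 + 0.44x5 + 0.23x6 subject to:
  57x1 + 216x2 + 40x3 + 33x4 + 189x5 + 193x6 ≥ 430   (calories)
  99x1 + 17x3 + 47x4 ≥ 136   (vitamin C)
  x1, x2, x3, x4, x5, x6 ≥ 0.
The minimum-cost mix takes nothing from whole-barley bread, spinach, kale, almonds — only broccoli, brown rice. The calories and vitamin C requirements are met with equality.
So broccoli = 1.374 servings, brown rice = 1.822 servings.
Hence cost = 0.57·1.374 + 0.23·1.822 = £1.2022.

£1.20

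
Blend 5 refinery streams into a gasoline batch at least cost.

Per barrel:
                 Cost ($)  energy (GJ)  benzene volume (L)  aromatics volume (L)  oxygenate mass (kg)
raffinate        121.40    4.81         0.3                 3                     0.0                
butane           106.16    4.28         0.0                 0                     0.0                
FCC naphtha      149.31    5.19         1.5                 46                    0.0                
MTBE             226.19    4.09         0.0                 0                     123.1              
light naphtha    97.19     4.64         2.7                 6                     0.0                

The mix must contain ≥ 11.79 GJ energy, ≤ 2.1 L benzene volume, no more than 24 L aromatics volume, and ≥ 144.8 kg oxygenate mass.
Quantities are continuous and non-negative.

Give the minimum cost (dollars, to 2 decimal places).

$425.25

This is a linear program. Let x1 = barrels of raffinate, x2 = barrels of butane, x3 = barrels of FCC naphtha, x4 = barrels of MTBE, x5 = barrels of light naphtha.
Minimise 121.4x1 + 106.16x2 + 149.31x3 + 226.19x4 + 97.19x5 with:
  4.81x1 + 4.28x2 + 5.19x3 + 4.09x4 + 4.64x5 ≥ 11.79   (energy)
  0.3x1 + 1.5x3 + 2.7x5 ≤ 2.1   (benzene volume)
  3x1 + 46x3 + 6x5 ≤ 24   (aromatics volume)
  123.1x4 ≥ 144.8   (oxygenate mass)
  x1, x2, x3, x4, x5 ≥ 0.
The optimal basis is {butane, MTBE, light naphtha}; raffinate, FCC naphtha drop out. Binding constraints: energy, benzene volume, oxygenate mass.
Solving gives x2 = 0.78741, x4 = 1.1763, x5 = 0.77778.
Hence cost = 106.16·0.78741 + 226.19·1.1763 + 97.19·0.77778 = $425.2512.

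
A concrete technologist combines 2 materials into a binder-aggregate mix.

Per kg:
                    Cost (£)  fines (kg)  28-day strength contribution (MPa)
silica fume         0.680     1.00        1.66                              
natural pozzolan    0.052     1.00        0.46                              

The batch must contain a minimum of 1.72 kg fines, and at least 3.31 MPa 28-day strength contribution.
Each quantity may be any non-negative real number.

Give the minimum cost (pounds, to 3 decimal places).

Set it up as a linear program. Let x1 = kg of silica fume, x2 = kg of natural pozzolan.
Minimise 0.68x1 + 0.052x2 subject to:
  1x1 + 1x2 ≥ 1.72   (fines)
  1.66x1 + 0.46x2 ≥ 3.31   (28-day strength contribution)
  x1, x2 ≥ 0.
The cheapest feasible vertex uses only natural pozzolan; silica fume is not used. There the 28-day strength contribution constraint is tight.
So natural pozzolan = 7.196 kg.
Objective = 0.052·7.196 = 0.37419.

£0.374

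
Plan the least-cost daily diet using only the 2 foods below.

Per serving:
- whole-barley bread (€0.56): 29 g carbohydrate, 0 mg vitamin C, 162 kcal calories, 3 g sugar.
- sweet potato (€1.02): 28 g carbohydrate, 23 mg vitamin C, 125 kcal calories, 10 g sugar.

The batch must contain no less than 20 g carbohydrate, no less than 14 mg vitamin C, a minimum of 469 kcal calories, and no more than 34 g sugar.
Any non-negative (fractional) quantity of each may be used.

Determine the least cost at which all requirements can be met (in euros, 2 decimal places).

€1.98

Let x1 = servings of whole-barley bread, x2 = servings of sweet potato.
Minimise 0.56x1 + 1.02x2 with:
  29x1 + 28x2 ≥ 20   (carbohydrate)
  23x2 ≥ 14   (vitamin C)
  162x1 + 125x2 ≥ 469   (calories)
  3x1 + 10x2 ≤ 34   (sugar)
  x1, x2 ≥ 0.
Both inputs are positive at the optimum. There the vitamin C and calories constraints are tight.
So whole-barley bread = 2.425 servings, sweet potato = 0.6087 servings.
Cost = 0.56·2.425 + 1.02·0.6087 = 1.9789.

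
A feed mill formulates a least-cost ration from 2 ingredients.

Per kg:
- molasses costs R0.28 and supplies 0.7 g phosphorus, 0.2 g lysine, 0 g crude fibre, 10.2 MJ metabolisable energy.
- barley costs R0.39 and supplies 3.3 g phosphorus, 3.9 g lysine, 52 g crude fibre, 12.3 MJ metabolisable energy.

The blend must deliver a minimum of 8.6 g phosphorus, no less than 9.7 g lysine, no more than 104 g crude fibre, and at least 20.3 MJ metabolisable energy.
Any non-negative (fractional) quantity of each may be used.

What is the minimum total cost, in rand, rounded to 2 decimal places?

Set it up as a linear program. Let x1 = kg of molasses, x2 = kg of barley.
Minimize 0.28x1 + 0.39x2 s.t.:
  0.7x1 + 3.3x2 ≥ 8.6   (phosphorus)
  0.2x1 + 3.9x2 ≥ 9.7   (lysine)
  52x2 ≤ 104   (crude fibre)
  10.2x1 + 12.3x2 ≥ 20.3   (metabolisable energy)
  x1, x2 ≥ 0.
Both inputs are positive at the optimum. There the lysine and crude fibre constraints are tight.
That vertex is x1 = 9.5, x2 = 2.
Cost = 0.28·9.5 + 0.39·2 = 3.4400.

R3.44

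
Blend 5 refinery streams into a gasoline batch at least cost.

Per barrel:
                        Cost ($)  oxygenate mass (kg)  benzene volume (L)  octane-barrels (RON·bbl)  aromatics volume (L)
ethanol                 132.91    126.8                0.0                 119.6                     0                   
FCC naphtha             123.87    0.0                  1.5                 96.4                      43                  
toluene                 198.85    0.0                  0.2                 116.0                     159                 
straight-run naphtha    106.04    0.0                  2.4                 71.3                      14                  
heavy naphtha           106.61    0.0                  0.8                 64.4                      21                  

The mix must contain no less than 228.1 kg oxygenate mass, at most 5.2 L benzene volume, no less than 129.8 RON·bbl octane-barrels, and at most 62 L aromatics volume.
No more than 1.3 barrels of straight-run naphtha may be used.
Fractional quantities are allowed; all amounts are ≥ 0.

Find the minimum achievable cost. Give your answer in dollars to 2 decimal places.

$239.09

Let x1 = barrels of ethanol, x2 = barrels of FCC naphtha, x3 = barrels of toluene, x4 = barrels of straight-run naphtha, x5 = barrels of heavy naphtha.
Minimise 132.91x1 + 123.87x2 + 198.85x3 + 106.04x4 + 106.61x5 subject to:
  126.8x1 ≥ 228.1   (oxygenate mass)
  1.5x2 + 0.2x3 + 2.4x4 + 0.8x5 ≤ 5.2   (benzene volume)
  119.6x1 + 96.4x2 + 116x3 + 71.3x4 + 64.4x5 ≥ 129.8   (octane-barrels)
  43x2 + 159x3 + 14x4 + 21x5 ≤ 62   (aromatics volume)
  x4 ≤ 1.3
  x1, x2, x3, x4, x5 ≥ 0.
At the optimum only ethanol is positive (FCC naphtha, toluene, straight-run naphtha, heavy naphtha = 0). The oxygenate mass requirement is met with equality.
So ethanol = 1.7989 barrels.
Total cost: 132.91·1.7989 = 239.0918.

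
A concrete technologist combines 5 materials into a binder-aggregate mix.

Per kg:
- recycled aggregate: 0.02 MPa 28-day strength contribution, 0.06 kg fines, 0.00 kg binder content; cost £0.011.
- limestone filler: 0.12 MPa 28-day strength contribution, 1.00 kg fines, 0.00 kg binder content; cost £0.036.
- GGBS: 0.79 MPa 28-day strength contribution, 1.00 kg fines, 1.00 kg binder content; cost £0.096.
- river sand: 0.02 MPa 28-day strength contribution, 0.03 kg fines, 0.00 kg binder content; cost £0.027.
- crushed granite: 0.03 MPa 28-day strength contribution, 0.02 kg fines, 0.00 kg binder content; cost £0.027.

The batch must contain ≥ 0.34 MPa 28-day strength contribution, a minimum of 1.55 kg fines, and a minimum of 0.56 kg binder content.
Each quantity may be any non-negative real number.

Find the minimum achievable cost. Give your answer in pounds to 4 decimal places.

This is a linear program. Let x1 = kg of recycled aggregate, x2 = kg of limestone filler, x3 = kg of GGBS, x4 = kg of river sand, x5 = kg of crushed granite.
Minimise 0.011x1 + 0.036x2 + 0.096x3 + 0.027x4 + 0.027x5 s.t.:
  0.02x1 + 0.12x2 + 0.79x3 + 0.02x4 + 0.03x5 ≥ 0.34   (28-day strength contribution)
  0.06x1 + 1x2 + 1x3 + 0.03x4 + 0.02x5 ≥ 1.55   (fines)
  1x3 ≥ 0.56   (binder content)
  x1, x2, x3, x4, x5 ≥ 0.
The optimal basis is {limestone filler, GGBS}; recycled aggregate, river sand, crushed granite drop out. Binding constraints: fines and binder content.
So limestone filler = 0.99 kg, GGBS = 0.56 kg.
Cost = 0.036·0.99 + 0.096·0.56 = 0.089400.

£0.0894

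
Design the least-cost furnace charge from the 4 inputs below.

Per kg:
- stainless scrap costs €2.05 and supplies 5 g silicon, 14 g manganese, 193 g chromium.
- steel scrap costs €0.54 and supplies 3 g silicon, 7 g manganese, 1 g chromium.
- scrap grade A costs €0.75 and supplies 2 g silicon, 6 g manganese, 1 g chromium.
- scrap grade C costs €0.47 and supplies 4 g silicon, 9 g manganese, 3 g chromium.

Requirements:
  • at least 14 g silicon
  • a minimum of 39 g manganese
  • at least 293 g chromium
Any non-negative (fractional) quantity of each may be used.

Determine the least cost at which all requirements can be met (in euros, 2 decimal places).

€4.00

Let x1 = kg of stainless scrap, x2 = kg of steel scrap, x3 = kg of scrap grade A, x4 = kg of scrap grade C.
Minimize 2.05x1 + 0.54x2 + 0.75x3 + 0.47x4 subject to:
  5x1 + 3x2 + 2x3 + 4x4 ≥ 14   (silicon)
  14x1 + 7x2 + 6x3 + 9x4 ≥ 39   (manganese)
  193x1 + 1x2 + 1x3 + 3x4 ≥ 293   (chromium)
  x1, x2, x3, x4 ≥ 0.
The minimum-cost mix takes nothing from steel scrap, scrap grade A — only stainless scrap, scrap grade C. There the manganese and chromium constraints are tight.
Optimal quantities: stainless scrap = 1.487 kg, scrap grade C = 2.021 kg.
Objective = 2.05·1.487 + 0.47·2.021 = 3.9982.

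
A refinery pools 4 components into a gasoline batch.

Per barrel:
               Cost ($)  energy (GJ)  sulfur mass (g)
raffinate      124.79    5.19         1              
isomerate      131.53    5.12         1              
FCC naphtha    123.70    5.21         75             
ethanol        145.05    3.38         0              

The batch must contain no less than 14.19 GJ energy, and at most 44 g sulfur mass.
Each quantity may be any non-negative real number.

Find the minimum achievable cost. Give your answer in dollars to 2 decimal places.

$340.31

This is a linear program. Let x1 = barrels of raffinate, x2 = barrels of isomerate, x3 = barrels of FCC naphtha, x4 = barrels of ethanol.
Minimize 124.79x1 + 131.53x2 + 123.7x3 + 145.05x4 subject to:
  5.19x1 + 5.12x2 + 5.21x3 + 3.38x4 ≥ 14.19   (energy)
  1x1 + 1x2 + 75x3 ≤ 44   (sulfur mass)
  x1, x2, x3, x4 ≥ 0.
The minimum-cost mix takes nothing from isomerate, ethanol — only raffinate, FCC naphtha. There the energy and sulfur mass constraints are tight.
So raffinate = 2.17428 barrels, FCC naphtha = 0.557676 barrels.
Objective = 124.79·2.17428 + 123.7·0.557676 = 340.3129.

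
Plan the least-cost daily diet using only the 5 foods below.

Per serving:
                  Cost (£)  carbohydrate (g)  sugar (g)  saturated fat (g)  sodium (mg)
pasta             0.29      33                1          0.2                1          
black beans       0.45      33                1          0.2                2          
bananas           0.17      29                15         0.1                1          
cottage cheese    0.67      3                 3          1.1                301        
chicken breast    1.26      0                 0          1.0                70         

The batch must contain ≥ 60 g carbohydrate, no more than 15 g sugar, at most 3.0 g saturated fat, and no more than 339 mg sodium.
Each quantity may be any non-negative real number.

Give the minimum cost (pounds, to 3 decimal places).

£0.448

Let x1 = servings of pasta, x2 = servings of black beans, x3 = servings of bananas, x4 = servings of cottage cheese, x5 = servings of chicken breast.
min 0.29x1 + 0.45x2 + 0.17x3 + 0.67x4 + 1.26x5 with:
  33x1 + 33x2 + 29x3 + 3x4 ≥ 60   (carbohydrate)
  1x1 + 1x2 + 15x3 + 3x4 ≤ 15   (sugar)
  0.2x1 + 0.2x2 + 0.1x3 + 1.1x4 + 1x5 ≤ 3   (saturated fat)
  1x1 + 2x2 + 1x3 + 301x4 + 70x5 ≤ 339   (sodium)
  x1, x2, x3, x4, x5 ≥ 0.
The optimal basis is {pasta, bananas}; black beans, cottage cheese, chicken breast drop out. Binding constraints: carbohydrate and sugar.
So pasta = 0.9979 servings, bananas = 0.9335 servings.
Total cost: 0.29·0.9979 + 0.17·0.9335 = 0.44809.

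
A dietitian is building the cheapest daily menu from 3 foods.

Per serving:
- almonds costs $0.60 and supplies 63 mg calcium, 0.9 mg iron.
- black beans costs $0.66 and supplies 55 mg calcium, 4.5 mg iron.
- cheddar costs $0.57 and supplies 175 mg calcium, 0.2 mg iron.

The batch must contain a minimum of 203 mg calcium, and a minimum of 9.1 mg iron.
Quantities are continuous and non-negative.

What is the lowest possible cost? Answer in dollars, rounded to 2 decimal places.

Set it up as a linear program. Let x1 = servings of almonds, x2 = servings of black beans, x3 = servings of cheddar.
Minimize 0.6x1 + 0.66x2 + 0.57x3 with:
  63x1 + 55x2 + 175x3 ≥ 203   (calcium)
  0.9x1 + 4.5x2 + 0.2x3 ≥ 9.1   (iron)
  x1, x2, x3 ≥ 0.
The minimum-cost mix takes nothing from almonds — only black beans, cheddar. Binding constraints: calcium and iron.
Optimal quantities: black beans = 1.999 servings, cheddar = 0.5319 servings.
Objective = 0.66·1.999 + 0.57·0.5319 = 1.6225.

$1.62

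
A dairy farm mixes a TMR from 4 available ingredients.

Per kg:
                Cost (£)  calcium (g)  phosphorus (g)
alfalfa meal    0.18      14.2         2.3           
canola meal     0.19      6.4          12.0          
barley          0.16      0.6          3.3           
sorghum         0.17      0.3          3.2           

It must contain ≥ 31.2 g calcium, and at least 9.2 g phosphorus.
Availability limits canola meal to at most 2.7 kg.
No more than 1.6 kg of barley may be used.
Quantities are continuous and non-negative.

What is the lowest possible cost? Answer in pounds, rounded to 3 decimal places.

Set it up as a linear program. Let x1 = kg of alfalfa meal, x2 = kg of canola meal, x3 = kg of barley, x4 = kg of sorghum.
min 0.18x1 + 0.19x2 + 0.16x3 + 0.17x4 s.t.:
  14.2x1 + 6.4x2 + 0.6x3 + 0.3x4 ≥ 31.2   (calcium)
  2.3x1 + 12x2 + 3.3x3 + 3.2x4 ≥ 9.2   (phosphorus)
  x2 ≤ 2.7
  x3 ≤ 1.6
  x1, x2, x3, x4 ≥ 0.
The optimal basis is {alfalfa meal, canola meal}; barley, sorghum drop out. The calcium and phosphorus requirements are met with equality.
That vertex is x1 = 2.027, x2 = 0.3782.
Hence cost = 0.18·2.027 + 0.19·0.3782 = £0.43672.

£0.437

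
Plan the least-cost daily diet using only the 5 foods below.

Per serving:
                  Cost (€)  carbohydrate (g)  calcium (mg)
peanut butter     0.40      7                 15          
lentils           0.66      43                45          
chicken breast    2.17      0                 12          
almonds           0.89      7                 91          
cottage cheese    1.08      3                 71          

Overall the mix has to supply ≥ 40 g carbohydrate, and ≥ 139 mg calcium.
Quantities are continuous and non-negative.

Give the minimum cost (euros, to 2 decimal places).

Treat it as an LP. Let x1 = servings of peanut butter, x2 = servings of lentils, x3 = servings of chicken breast, x4 = servings of almonds, x5 = servings of cottage cheese.
min 0.4x1 + 0.66x2 + 2.17x3 + 0.89x4 + 1.08x5 s.t.:
  7x1 + 43x2 + 7x4 + 3x5 ≥ 40   (carbohydrate)
  15x1 + 45x2 + 12x3 + 91x4 + 71x5 ≥ 139   (calcium)
  x1, x2, x3, x4, x5 ≥ 0.
At the optimum only lentils, almonds are positive (peanut butter, chicken breast, cottage cheese = 0). There the carbohydrate and calcium constraints are tight.
Solving gives x2 = 0.7412, x4 = 1.161.
Hence cost = 0.66·0.7412 + 0.89·1.161 = €1.5225.

€1.52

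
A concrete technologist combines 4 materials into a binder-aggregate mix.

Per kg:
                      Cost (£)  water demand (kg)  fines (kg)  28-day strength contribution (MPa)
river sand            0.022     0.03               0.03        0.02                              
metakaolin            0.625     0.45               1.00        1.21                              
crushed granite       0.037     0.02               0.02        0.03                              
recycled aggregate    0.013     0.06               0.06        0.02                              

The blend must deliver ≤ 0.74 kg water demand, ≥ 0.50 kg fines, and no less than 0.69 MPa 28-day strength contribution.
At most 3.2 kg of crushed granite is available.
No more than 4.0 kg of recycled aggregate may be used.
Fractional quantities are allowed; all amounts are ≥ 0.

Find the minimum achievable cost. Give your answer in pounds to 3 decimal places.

£0.356

Treat it as an LP. Let x1 = kg of river sand, x2 = kg of metakaolin, x3 = kg of crushed granite, x4 = kg of recycled aggregate.
Minimise 0.022x1 + 0.625x2 + 0.037x3 + 0.013x4 s.t.:
  0.03x1 + 0.45x2 + 0.02x3 + 0.06x4 ≤ 0.74   (water demand)
  0.03x1 + 1x2 + 0.02x3 + 0.06x4 ≥ 0.5   (fines)
  0.02x1 + 1.21x2 + 0.03x3 + 0.02x4 ≥ 0.69   (28-day strength contribution)
  x3 ≤ 3.2
  x4 ≤ 4
  x1, x2, x3, x4 ≥ 0.
At the optimum only metakaolin is positive (river sand, crushed granite, recycled aggregate = 0). There the 28-day strength contribution constraint is tight.
Solving gives x2 = 0.5702.
Total cost: 0.625·0.5702 = 0.35638.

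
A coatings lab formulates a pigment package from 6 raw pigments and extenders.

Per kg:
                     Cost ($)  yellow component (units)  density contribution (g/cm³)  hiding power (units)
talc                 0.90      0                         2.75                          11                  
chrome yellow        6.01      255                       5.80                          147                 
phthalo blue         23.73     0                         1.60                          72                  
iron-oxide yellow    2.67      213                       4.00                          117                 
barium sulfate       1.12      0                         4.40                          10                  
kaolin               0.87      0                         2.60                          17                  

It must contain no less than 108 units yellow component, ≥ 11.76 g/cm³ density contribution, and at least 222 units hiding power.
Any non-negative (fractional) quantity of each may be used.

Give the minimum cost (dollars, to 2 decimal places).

Let x1 = kg of talc, x2 = kg of chrome yellow, x3 = kg of phthalo blue, x4 = kg of iron-oxide yellow, x5 = kg of barium sulfate, x6 = kg of kaolin.
Minimize 0.9x1 + 6.01x2 + 23.73x3 + 2.67x4 + 1.12x5 + 0.87x6 subject to:
  255x2 + 213x4 ≥ 108   (yellow component)
  2.75x1 + 5.8x2 + 1.6x3 + 4x4 + 4.4x5 + 2.6x6 ≥ 11.76   (density contribution)
  11x1 + 147x2 + 72x3 + 117x4 + 10x5 + 17x6 ≥ 222   (hiding power)
  x1, x2, x3, x4, x5, x6 ≥ 0.
The optimal basis is {iron-oxide yellow, barium sulfate}; talc, chrome yellow, phthalo blue, kaolin drop out. The density contribution and hiding power requirements are met with equality.
Optimal quantities: iron-oxide yellow = 1.81 kg, barium sulfate = 1.028 kg.
Cost = 2.67·1.81 + 1.12·1.028 = 5.9841.

$5.98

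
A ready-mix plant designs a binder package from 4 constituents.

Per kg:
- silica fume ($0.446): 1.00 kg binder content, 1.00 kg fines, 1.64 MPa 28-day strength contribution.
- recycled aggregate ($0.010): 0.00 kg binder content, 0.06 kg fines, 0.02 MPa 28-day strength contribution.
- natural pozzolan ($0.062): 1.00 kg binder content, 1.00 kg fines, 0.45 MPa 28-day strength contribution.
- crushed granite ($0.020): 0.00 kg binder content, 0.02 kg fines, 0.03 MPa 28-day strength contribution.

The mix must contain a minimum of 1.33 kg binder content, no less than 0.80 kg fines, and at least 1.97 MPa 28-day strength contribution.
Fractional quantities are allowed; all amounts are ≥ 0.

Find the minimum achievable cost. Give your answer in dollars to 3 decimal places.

Treat it as an LP. Let x1 = kg of silica fume, x2 = kg of recycled aggregate, x3 = kg of natural pozzolan, x4 = kg of crushed granite.
Minimize 0.446x1 + 0.01x2 + 0.062x3 + 0.02x4 with:
  1x1 + 1x3 ≥ 1.33   (binder content)
  1x1 + 0.06x2 + 1x3 + 0.02x4 ≥ 0.8   (fines)
  1.64x1 + 0.02x2 + 0.45x3 + 0.03x4 ≥ 1.97   (28-day strength contribution)
  x1, x2, x3, x4 ≥ 0.
The optimal basis is {natural pozzolan}; silica fume, recycled aggregate, crushed granite drop out. There the 28-day strength contribution constraint is tight.
Solving gives x3 = 4.378.
Cost = 0.062·4.378 = 0.27144.

$0.271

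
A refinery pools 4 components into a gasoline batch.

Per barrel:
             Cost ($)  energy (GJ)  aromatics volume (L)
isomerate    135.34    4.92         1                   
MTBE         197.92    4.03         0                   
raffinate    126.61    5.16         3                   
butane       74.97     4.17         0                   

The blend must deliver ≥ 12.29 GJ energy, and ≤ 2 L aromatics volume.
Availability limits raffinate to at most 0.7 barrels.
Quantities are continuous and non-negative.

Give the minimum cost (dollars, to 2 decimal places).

$220.95

Treat it as an LP. Let x1 = barrels of isomerate, x2 = barrels of MTBE, x3 = barrels of raffinate, x4 = barrels of butane.
min 135.34x1 + 197.92x2 + 126.61x3 + 74.97x4 with:
  4.92x1 + 4.03x2 + 5.16x3 + 4.17x4 ≥ 12.29   (energy)
  1x1 + 3x3 ≤ 2   (aromatics volume)
  x3 ≤ 0.7
  x1, x2, x3, x4 ≥ 0.
The minimum-cost mix takes nothing from isomerate, MTBE, raffinate — only butane. Binding constraint: energy.
So butane = 2.9472 barrels.
Total cost: 74.97·2.9472 = 220.9516.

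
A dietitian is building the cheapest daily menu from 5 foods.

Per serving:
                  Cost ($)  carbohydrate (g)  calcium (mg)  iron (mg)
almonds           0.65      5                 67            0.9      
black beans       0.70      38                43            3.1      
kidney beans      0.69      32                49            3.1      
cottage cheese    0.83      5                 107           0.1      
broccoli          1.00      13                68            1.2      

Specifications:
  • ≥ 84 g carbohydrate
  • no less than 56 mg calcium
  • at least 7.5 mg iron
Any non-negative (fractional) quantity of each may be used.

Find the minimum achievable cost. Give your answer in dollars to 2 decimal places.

$1.68

Set it up as a linear program. Let x1 = servings of almonds, x2 = servings of black beans, x3 = servings of kidney beans, x4 = servings of cottage cheese, x5 = servings of broccoli.
min 0.65x1 + 0.7x2 + 0.69x3 + 0.83x4 + 1x5 s.t.:
  5x1 + 38x2 + 32x3 + 5x4 + 13x5 ≥ 84   (carbohydrate)
  67x1 + 43x2 + 49x3 + 107x4 + 68x5 ≥ 56   (calcium)
  0.9x1 + 3.1x2 + 3.1x3 + 0.1x4 + 1.2x5 ≥ 7.5   (iron)
  x1, x2, x3, x4, x5 ≥ 0.
At the optimum only black beans, kidney beans are positive (almonds, cottage cheese, broccoli = 0). Binding constraints: carbohydrate and iron.
So black beans = 1.097 servings, kidney beans = 1.323 servings.
Cost = 0.7·1.097 + 0.69·1.323 = 1.6808.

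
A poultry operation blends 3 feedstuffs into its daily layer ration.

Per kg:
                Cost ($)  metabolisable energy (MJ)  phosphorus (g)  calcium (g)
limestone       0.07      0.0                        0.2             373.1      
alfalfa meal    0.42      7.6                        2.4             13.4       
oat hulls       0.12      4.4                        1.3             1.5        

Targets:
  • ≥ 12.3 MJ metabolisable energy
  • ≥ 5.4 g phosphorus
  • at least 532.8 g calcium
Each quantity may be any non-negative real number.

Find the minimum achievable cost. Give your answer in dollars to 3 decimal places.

This is a linear program. Let x1 = kg of limestone, x2 = kg of alfalfa meal, x3 = kg of oat hulls.
Minimize 0.07x1 + 0.42x2 + 0.12x3 with:
  7.6x2 + 4.4x3 ≥ 12.3   (metabolisable energy)
  0.2x1 + 2.4x2 + 1.3x3 ≥ 5.4   (phosphorus)
  373.1x1 + 13.4x2 + 1.5x3 ≥ 532.8   (calcium)
  x1, x2, x3 ≥ 0.
The optimal basis is {limestone, oat hulls}; alfalfa meal drops out. Binding constraints: phosphorus and calcium.
Optimal quantities: limestone = 1.412 kg, oat hulls = 3.937 kg.
Hence cost = 0.07·1.412 + 0.12·3.937 = $0.57128.

$0.571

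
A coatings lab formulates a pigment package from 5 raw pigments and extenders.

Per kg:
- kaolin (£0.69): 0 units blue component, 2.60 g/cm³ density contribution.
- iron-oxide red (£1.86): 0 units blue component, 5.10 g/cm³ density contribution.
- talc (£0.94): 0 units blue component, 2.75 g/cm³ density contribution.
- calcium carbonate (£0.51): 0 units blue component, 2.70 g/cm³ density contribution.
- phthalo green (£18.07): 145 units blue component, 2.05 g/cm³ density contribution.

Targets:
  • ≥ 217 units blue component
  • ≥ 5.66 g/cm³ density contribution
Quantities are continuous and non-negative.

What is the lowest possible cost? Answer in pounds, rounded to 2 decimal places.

Treat it as an LP. Let x1 = kg of kaolin, x2 = kg of iron-oxide red, x3 = kg of talc, x4 = kg of calcium carbonate, x5 = kg of phthalo green.
min 0.69x1 + 1.86x2 + 0.94x3 + 0.51x4 + 18.07x5 subject to:
  145x5 ≥ 217   (blue component)
  2.6x1 + 5.1x2 + 2.75x3 + 2.7x4 + 2.05x5 ≥ 5.66   (density contribution)
  x1, x2, x3, x4, x5 ≥ 0.
The minimum-cost mix takes nothing from kaolin, iron-oxide red, talc — only calcium carbonate, phthalo green. There the blue component and density contribution constraints are tight.
Optimal quantities: calcium carbonate = 0.96003 kg, phthalo green = 1.4966 kg.
Hence cost = 0.51·0.96003 + 18.07·1.4966 = £27.5332.

£27.53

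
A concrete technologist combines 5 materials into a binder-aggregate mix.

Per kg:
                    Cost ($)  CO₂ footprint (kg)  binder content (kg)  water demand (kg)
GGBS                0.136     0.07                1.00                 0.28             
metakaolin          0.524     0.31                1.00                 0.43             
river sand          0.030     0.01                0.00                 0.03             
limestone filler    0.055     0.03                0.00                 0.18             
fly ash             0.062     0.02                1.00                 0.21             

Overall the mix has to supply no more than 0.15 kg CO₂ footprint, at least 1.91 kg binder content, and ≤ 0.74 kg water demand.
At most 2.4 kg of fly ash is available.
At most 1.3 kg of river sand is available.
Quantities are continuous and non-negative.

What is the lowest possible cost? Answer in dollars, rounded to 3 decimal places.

Set it up as a linear program. Let x1 = kg of GGBS, x2 = kg of metakaolin, x3 = kg of river sand, x4 = kg of limestone filler, x5 = kg of fly ash.
Minimize 0.136x1 + 0.524x2 + 0.03x3 + 0.055x4 + 0.062x5 s.t.:
  0.07x1 + 0.31x2 + 0.01x3 + 0.03x4 + 0.02x5 ≤ 0.15   (CO₂ footprint)
  1x1 + 1x2 + 1x5 ≥ 1.91   (binder content)
  0.28x1 + 0.43x2 + 0.03x3 + 0.18x4 + 0.21x5 ≤ 0.74   (water demand)
  x5 ≤ 2.4
  x3 ≤ 1.3
  x1, x2, x3, x4, x5 ≥ 0.
At the optimum only fly ash is positive (GGBS, metakaolin, river sand, limestone filler = 0). The binder content requirement is met with equality.
That vertex is x5 = 1.91.
Cost = 0.062·1.91 = 0.11842.

$0.118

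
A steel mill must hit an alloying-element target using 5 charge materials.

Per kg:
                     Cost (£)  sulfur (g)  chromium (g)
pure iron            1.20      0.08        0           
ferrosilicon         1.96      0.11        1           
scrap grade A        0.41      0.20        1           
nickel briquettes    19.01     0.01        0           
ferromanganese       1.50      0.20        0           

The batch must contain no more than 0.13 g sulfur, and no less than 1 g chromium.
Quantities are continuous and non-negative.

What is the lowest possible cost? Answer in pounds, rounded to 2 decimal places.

Let x1 = kg of pure iron, x2 = kg of ferrosilicon, x3 = kg of scrap grade A, x4 = kg of nickel briquettes, x5 = kg of ferromanganese.
Minimise 1.2x1 + 1.96x2 + 0.41x3 + 19.01x4 + 1.5x5 s.t.:
  0.08x1 + 0.11x2 + 0.2x3 + 0.01x4 + 0.2x5 ≤ 0.13   (sulfur)
  1x2 + 1x3 ≥ 1   (chromium)
  x1, x2, x3, x4, x5 ≥ 0.
The optimal basis is {ferrosilicon, scrap grade A}; pure iron, nickel briquettes, ferromanganese drop out. The sulfur and chromium requirements are met with equality.
That vertex is x2 = 0.7778, x3 = 0.2222.
Cost = 1.96·0.7778 + 0.41·0.2222 = 1.6156.

£1.62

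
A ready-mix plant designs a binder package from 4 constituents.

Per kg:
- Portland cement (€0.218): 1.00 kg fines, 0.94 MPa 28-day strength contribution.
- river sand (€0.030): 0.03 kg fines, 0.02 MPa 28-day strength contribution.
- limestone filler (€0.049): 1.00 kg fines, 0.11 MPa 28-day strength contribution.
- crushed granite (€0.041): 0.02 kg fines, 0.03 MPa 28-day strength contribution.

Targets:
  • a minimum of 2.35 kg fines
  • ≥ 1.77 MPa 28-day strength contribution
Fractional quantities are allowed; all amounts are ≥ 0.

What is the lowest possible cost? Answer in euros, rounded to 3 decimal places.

Let x1 = kg of Portland cement, x2 = kg of river sand, x3 = kg of limestone filler, x4 = kg of crushed granite.
Minimise 0.218x1 + 0.03x2 + 0.049x3 + 0.041x4 subject to:
  1x1 + 0.03x2 + 1x3 + 0.02x4 ≥ 2.35   (fines)
  0.94x1 + 0.02x2 + 0.11x3 + 0.03x4 ≥ 1.77   (28-day strength contribution)
  x1, x2, x3, x4 ≥ 0.
At the optimum only Portland cement, limestone filler are positive (river sand, crushed granite = 0). The fines and 28-day strength contribution requirements are met with equality.
Optimal quantities: Portland cement = 1.821 kg, limestone filler = 0.5289 kg.
Total cost: 0.218·1.821 + 0.049·0.5289 = 0.42289.

€0.423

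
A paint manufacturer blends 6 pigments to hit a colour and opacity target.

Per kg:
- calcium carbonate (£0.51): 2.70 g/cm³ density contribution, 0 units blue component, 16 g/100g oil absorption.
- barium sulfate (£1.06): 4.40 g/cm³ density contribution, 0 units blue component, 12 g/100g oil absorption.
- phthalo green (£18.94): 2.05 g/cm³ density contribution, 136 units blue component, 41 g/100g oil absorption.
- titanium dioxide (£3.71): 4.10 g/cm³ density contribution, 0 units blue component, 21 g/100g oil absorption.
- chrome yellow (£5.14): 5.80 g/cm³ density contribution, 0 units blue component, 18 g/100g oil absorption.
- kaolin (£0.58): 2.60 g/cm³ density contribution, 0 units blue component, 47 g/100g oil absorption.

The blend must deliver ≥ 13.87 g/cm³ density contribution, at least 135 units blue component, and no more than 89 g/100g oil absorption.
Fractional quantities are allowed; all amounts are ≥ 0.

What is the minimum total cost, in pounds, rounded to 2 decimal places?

£21.39

Treat it as an LP. Let x1 = kg of calcium carbonate, x2 = kg of barium sulfate, x3 = kg of phthalo green, x4 = kg of titanium dioxide, x5 = kg of chrome yellow, x6 = kg of kaolin.
Minimise 0.51x1 + 1.06x2 + 18.94x3 + 3.71x4 + 5.14x5 + 0.58x6 s.t.:
  2.7x1 + 4.4x2 + 2.05x3 + 4.1x4 + 5.8x5 + 2.6x6 ≥ 13.87   (density contribution)
  136x3 ≥ 135   (blue component)
  16x1 + 12x2 + 41x3 + 21x4 + 18x5 + 47x6 ≤ 89   (oil absorption)
  x1, x2, x3, x4, x5, x6 ≥ 0.
The minimum-cost mix takes nothing from titanium dioxide, chrome yellow, kaolin — only calcium carbonate, barium sulfate, phthalo green. There the density contribution, blue component, oil absorption constraints are tight.
So calcium carbonate = 1.855 kg, barium sulfate = 1.551 kg, phthalo green = 0.9926 kg.
Hence cost = 0.51·1.855 + 1.06·1.551 + 18.94·0.9926 = £21.3900.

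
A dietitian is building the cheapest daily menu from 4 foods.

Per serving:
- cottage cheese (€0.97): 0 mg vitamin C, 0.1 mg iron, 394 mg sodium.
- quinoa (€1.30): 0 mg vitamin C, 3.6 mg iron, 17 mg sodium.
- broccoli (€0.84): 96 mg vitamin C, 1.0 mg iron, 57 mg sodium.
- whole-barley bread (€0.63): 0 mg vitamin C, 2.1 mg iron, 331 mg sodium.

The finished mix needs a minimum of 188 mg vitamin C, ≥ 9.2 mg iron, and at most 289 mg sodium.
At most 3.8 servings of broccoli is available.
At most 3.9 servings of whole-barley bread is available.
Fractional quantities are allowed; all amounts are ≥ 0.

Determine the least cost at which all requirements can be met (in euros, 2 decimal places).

€4.20

Let x1 = servings of cottage cheese, x2 = servings of quinoa, x3 = servings of broccoli, x4 = servings of whole-barley bread.
Minimise 0.97x1 + 1.3x2 + 0.84x3 + 0.63x4 subject to:
  96x3 ≥ 188   (vitamin C)
  0.1x1 + 3.6x2 + 1x3 + 2.1x4 ≥ 9.2   (iron)
  394x1 + 17x2 + 57x3 + 331x4 ≤ 289   (sodium)
  x3 ≤ 3.8
  x4 ≤ 3.9
  x1, x2, x3, x4 ≥ 0.
The minimum-cost mix takes nothing from cottage cheese — only quinoa, broccoli, whole-barley bread. The vitamin C, iron, sodium requirements are met with equality.
That vertex is x2 = 1.751, x3 = 1.958, x4 = 0.4459.
Hence cost = 1.3·1.751 + 0.84·1.958 + 0.63·0.4459 = €4.2019.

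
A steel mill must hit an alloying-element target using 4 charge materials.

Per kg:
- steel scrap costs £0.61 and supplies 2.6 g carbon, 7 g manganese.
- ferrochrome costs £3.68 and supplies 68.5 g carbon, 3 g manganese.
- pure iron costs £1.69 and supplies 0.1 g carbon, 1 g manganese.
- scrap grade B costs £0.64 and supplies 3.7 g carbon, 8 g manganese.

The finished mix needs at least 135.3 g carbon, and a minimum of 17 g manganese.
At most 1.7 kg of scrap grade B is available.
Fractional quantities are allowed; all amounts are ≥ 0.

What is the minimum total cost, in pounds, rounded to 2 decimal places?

Treat it as an LP. Let x1 = kg of steel scrap, x2 = kg of ferrochrome, x3 = kg of pure iron, x4 = kg of scrap grade B.
min 0.61x1 + 3.68x2 + 1.69x3 + 0.64x4 s.t.:
  2.6x1 + 68.5x2 + 0.1x3 + 3.7x4 ≥ 135.3   (carbon)
  7x1 + 3x2 + 1x3 + 8x4 ≥ 17   (manganese)
  x4 ≤ 1.7
  x1, x2, x3, x4 ≥ 0.
The optimal basis is {ferrochrome, scrap grade B}; steel scrap, pure iron drop out. The carbon and manganese requirements are met with equality.
Optimal quantities: ferrochrome = 1.899 kg, scrap grade B = 1.413 kg.
Hence cost = 3.68·1.899 + 0.64·1.413 = £7.8926.

£7.89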